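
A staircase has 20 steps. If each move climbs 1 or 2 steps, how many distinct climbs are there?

Let f(n) be the number of climbs. Removing the last move (1 or 2 steps) gives f(n) = f(n-1) + f(n-2); base cases f(1)=1, f(2)=2.
Building up term by term: f(1)=1, f(2)=2, f(3)=3, f(4)=5, f(5)=8, f(6)=13, f(7)=21, f(8)=34, f(9)=55, f(10)=89, f(11)=144, f(12)=233, f(13)=377, f(14)=610, f(15)=987, f(16)=1597, f(17)=2584, f(18)=4181, f(19)=6765, f(20)=10946.

Final answer: 10946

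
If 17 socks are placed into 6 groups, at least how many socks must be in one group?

By the pigeonhole principle: ceiling(17/6).

Final answer: 3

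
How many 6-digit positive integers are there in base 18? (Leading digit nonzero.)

Leading digit: 17 options (nonzero). Other 5 digit(s): 18 options each.
Total: 17 x 18^5.

Final answer: 32122656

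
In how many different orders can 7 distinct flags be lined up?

The number of ways to arrange 7 distinct objects is 7!.

Final answer: 7! = 5040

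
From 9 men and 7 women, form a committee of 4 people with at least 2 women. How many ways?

Sum over valid woman counts:
C(7,2)C(9,2) = 756
C(7,3)C(9,1) = 315
C(7,4)C(9,0) = 35
Total: 756 + 315 + 35.

Final answer: 1106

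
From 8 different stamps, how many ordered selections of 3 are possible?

P(8,3) = 8!/(8-3)! = 8!/5!.

Final answer: P(8,3) = 336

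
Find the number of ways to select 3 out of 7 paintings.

C(7,3) = 7!/(3! x (7-3)!).

Final answer: C(7,3) = 35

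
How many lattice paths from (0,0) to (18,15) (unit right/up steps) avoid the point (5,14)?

Total paths to (18,15): C(33,15) = 1037158320.
Paths through (5,14): C(19,14) x C(14,1) = 162792.
Avoiding (5,14): 1037158320 - 162792.

Final answer: 1036995528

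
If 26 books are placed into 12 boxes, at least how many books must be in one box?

By the pigeonhole principle: ceiling(26/12).

Final answer: 3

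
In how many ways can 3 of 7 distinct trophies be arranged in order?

P(7,3) = 7!/(7-3)! = 7!/4!.

Final answer: P(7,3) = 210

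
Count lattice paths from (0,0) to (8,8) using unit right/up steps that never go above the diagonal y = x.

Total monotonic paths to (8,8): C(16,8) = 12870.
By the reflection principle, paths that go above the diagonal number C(16,9) = 11440.
Valid Dyck paths: 12870 - 11440.
(These counts are the Catalan numbers.)

Final answer: C_{8} = 1430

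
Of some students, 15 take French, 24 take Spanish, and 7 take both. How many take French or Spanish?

|A union B| = |A| + |B| - |A intersect B| = 15 + 24 - 7.

Final answer: 32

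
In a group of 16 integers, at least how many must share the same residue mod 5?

There are 5 possible values for residue mod 5. With 16 integers and 5 categories, by pigeonhole: ceiling(16/5).

Final answer: 4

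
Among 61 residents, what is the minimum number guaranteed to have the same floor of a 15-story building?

There are 15 possible values for floor of a 15-story building. With 61 residents and 15 categories, by pigeonhole: ceiling(61/15).

Final answer: 5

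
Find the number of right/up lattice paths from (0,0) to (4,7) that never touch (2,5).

Total paths to (4,7): C(11,7) = 330.
Paths through (2,5): C(7,5) x C(4,2) = 126.
Avoiding (2,5): 330 - 126.

Final answer: 204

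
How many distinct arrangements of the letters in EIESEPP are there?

Letters (E:3, I:1, P:2, S:1). Total letters: 7.
Permutations = 7!/(3! x 2!).

Final answer: 420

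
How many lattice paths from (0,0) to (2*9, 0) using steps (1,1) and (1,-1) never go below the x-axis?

Total monotonic paths to (9,9): C(18,9) = 48620.
By the reflection principle, paths that go above the diagonal number C(18,10) = 43758.
Valid Dyck paths: 48620 - 43758.
(Check: C(18,9) - C(18,10) = C(18,9)/10, the Catalan number C_{9}.)

Final answer: C_{9} = 4862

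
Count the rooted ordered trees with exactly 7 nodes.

This is counted by the nth Catalan number C_n. Here n = 7 - 1 = 6.
C_n = C(2n,n) - C(2n,n+1), so C_{6} = C(12,6) - C(12,7) = 924 - 792.

Final answer: C_{6} = 132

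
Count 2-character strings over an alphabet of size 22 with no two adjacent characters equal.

Let g(n) count such strings. g(1) = 22, and each valid string of length n-1 extends in 21 ways (any symbol but the last), so g(n) = 21 g(n-1).
Total: g(2) = 22 x 21^1.

Final answer: 22 x 21^{1} = 462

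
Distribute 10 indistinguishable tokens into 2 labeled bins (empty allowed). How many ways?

Stars and bars: C(n+k-1, k-1) = C(11,1).

Final answer: C(11,1) = 11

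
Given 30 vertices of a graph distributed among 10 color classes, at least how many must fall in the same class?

By pigeonhole with 30 objects and 10 categories: ceiling(30/10).

Final answer: 3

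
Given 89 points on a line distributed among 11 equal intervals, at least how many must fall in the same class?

By pigeonhole with 89 objects and 11 categories: ceiling(89/11).

Final answer: 9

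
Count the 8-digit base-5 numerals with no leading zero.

Leading digit: 4 options (nonzero). Other 7 digit(s): 5 options each.
Total: 4 x 5^7.

Final answer: 312500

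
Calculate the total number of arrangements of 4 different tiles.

The number of ways to arrange 4 distinct objects is 4!.

Final answer: 4! = 24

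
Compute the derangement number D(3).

Use the recurrence D(n) = (n-1)(D(n-1) + D(n-2)) with D(0)=1, D(1)=0.
Building up: D(2)=1.
D(3) = 2 x (D(2) + D(1)) = 2 x (1 + 0).

Final answer: D(3) = 2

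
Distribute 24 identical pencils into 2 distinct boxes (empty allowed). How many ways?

Stars and bars: C(n+k-1, k-1) = C(25,1).

Final answer: C(25,1) = 25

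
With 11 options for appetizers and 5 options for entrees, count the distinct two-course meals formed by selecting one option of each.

By the multiplication principle: 11 x 5.

Final answer: 55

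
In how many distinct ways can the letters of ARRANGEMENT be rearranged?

Letters (A:2, E:2, G:1, M:1, N:2, R:2, T:1). Total letters: 11.
Permutations = 11!/(2! x 2! x 2! x 2!).

Final answer: 2494800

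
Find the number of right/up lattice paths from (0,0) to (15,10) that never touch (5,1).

Total paths to (15,10): C(25,10) = 3268760.
Paths through (5,1): C(6,1) x C(19,9) = 554268.
Avoiding (5,1): 3268760 - 554268.

Final answer: 2714492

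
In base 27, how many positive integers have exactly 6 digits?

These are the integers in [27^5, 27^6), so the count is 27^6 - 27^5 = 26 x 27^5.

Final answer: 373071582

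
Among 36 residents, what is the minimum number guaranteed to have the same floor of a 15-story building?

There are 15 possible values for floor of a 15-story building. With 36 residents and 15 categories, by pigeonhole: ceiling(36/15).

Final answer: 3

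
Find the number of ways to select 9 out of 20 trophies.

C(20,9) = 20!/(9! x 11!).

Final answer: \binom{20}{9} = 167960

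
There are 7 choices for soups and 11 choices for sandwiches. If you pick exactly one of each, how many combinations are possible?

By the multiplication principle: 7 x 11.

Final answer: 77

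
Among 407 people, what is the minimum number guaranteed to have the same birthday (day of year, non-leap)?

There are 365 possible values for birthday (day of year, non-leap). With 407 people and 365 categories, by pigeonhole: ceiling(407/365).

Final answer: 2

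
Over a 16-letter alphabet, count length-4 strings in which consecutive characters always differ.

First character: 16 choices. Each subsequent: 15 choices (must differ from the previous one).
Total: 16 x 15^3.

Final answer: 16 x 15^{3} = 54000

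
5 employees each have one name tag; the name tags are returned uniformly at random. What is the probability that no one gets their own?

D(n) = (n-1)(D(n-1) + D(n-2)), D(0)=1, D(1)=0.
Building up: D(2)=1, D(3)=2, D(4)=9, D(5)=44.
Total arrangements: 5! = 120.
Probability = D(5)/5! = 11/30.

Final answer: D(5)/5! = 44/120 = 0.366667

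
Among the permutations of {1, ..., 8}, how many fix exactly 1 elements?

Choose which 1 elements are fixed: C(8,1) = 8.
Derange the remaining 7 using D(j) = (j-1)(D(j-1) + D(j-2)), D(0)=1, D(1)=0: D(2)=1, D(3)=2, D(4)=9, D(5)=44, D(6)=265, D(7)=1854.
Total: 8 x 1854.

Final answer: C(8,1) D(7) = 14832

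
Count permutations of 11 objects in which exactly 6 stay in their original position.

Choose which 6 elements are fixed: C(11,6) = 462.
Derange the remaining 5 using D(j) = (j-1)(D(j-1) + D(j-2)), D(0)=1, D(1)=0: D(2)=1, D(3)=2, D(4)=9, D(5)=44.
Total: 462 x 44.

Final answer: C(11,6) D(5) = 20328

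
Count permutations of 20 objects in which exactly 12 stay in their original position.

Choose which 12 elements are fixed: C(20,12) = 125970.
Derange the remaining 8 using D(j) = (j-1)(D(j-1) + D(j-2)), D(0)=1, D(1)=0: D(2)=1, D(3)=2, D(4)=9, D(5)=44, D(6)=265, D(7)=1854, D(8)=14833.
Total: 125970 x 14833.

Final answer: C(20,12) D(8) = 1868513010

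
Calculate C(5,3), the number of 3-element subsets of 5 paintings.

C(5,3) = 5!/(3! x (5-3)!).

Final answer: C(5,3) = 10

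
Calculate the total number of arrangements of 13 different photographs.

The number of ways to arrange 13 distinct objects is 13!.

Final answer: 13! = 6227020800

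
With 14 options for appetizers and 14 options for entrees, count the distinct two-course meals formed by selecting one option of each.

By the multiplication principle: 14 x 14.

Final answer: 196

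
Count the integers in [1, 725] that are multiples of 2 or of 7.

Multiples of 2: 362. Multiples of 7: 103. Of both (lcm=14): 51.
By inclusion-exclusion: 362 + 103 - 51.

Final answer: 414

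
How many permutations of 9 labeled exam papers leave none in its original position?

Derangements satisfy D(n) = (n-1)(D(n-1) + D(n-2)), starting from D(0)=1, D(1)=0.
D(2) = 1 x (0 + 1) = 1
D(3) = 2 x (1 + 0) = 2
D(4) = 3 x (2 + 1) = 9
D(5) = 4 x (9 + 2) = 44
D(6) = 5 x (44 + 9) = 265
D(7) = 6 x (265 + 44) = 1854
D(8) = 7 x (1854 + 265) = 14833
D(9) = 8 x (D(8) + D(7)) = 8 x (14833 + 1854)

Final answer: D(9) = 133496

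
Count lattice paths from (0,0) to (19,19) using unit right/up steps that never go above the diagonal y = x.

Total monotonic paths to (19,19): C(38,19) = 35345263800.
Paths that cross above y=x (reflection bijection): C(38,20) = 33578000610.
Valid Dyck paths: 35345263800 - 33578000610.
(Equivalently, C_{19} = C(38,19)/20 = 35345263800/20.)

Final answer: C_{19} = 1767263190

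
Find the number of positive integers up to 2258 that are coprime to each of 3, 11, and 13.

|div by 3|=752, |div by 11|=205, |div by 13|=173.
|div by 3&11|=68, |div by 3&13|=57, |div by 11&13|=15, |div by all|=5.
By inclusion-exclusion, divisible by at least one: 752+205+173-68-57-15+5 = 995.
Not divisible by any: 2258 - 995.

Final answer: 1263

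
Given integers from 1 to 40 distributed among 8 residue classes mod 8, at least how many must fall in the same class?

By pigeonhole with 40 objects and 8 categories: ceiling(40/8).

Final answer: 5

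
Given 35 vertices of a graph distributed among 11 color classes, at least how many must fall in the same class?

By pigeonhole with 35 objects and 11 categories: ceiling(35/11).

Final answer: 4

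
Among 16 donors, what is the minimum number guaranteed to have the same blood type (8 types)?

There are 8 possible values for blood type (8 types). With 16 donors and 8 categories, by pigeonhole: ceiling(16/8).

Final answer: 2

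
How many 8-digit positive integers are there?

These are the integers in [10^7, 10^8), so the count is 10^8 - 10^7 = 9 x 10^7.

Final answer: 90000000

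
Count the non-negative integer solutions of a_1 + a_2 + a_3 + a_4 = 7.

Stars and bars with 7 stars and 3 bars:
C(7+4-1, 4-1) = C(10,3).

Final answer: C(10,3) = 120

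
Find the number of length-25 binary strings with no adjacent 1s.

A valid string ends in 0 (append to any length-(n-1) valid string) or in 01 (append to any length-(n-2) valid string), so a(n) = a(n-1) + a(n-2) with a(1)=2, a(2)=3.
Iterating the recurrence: a(1)=2, a(2)=3, a(3)=5, a(4)=8, a(5)=13, a(6)=21, a(7)=34, a(8)=55, a(9)=89, a(10)=144, a(11)=233, a(12)=377, a(13)=610, a(14)=987, a(15)=1597, a(16)=2584, a(17)=4181, a(18)=6765, a(19)=10946, a(20)=17711, a(21)=28657, a(22)=46368, a(23)=75025, a(24)=121393, a(25)=196418.

Final answer: 196418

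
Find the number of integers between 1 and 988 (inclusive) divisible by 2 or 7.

Multiples of 2: 494. Multiples of 7: 141. Of both (lcm=14): 70.
By inclusion-exclusion: 494 + 141 - 70.

Final answer: 565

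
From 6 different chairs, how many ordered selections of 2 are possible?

P(6,2) = 6!/(6-2)! = 6!/4!.

Final answer: P(6,2) = 30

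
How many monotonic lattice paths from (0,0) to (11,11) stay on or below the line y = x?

Total monotonic paths to (11,11): C(22,11) = 705432.
A path is bad iff it touches y = x + 1; reflecting its initial segment maps bad paths bijectively onto all paths to (10,12), of which there are C(22,12) = 646646.
Valid Dyck paths: 705432 - 646646.
(These counts are the Catalan numbers.)

Final answer: C_{11} = 58786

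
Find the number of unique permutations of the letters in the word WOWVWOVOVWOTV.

Letters (O:4, T:1, V:4, W:4). Total letters: 13.
Permutations = 13!/(4! x 4! x 4!).

Final answer: 450450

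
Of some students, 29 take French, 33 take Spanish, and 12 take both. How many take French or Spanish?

|A union B| = |A| + |B| - |A intersect B| = 29 + 33 - 12.

Final answer: 50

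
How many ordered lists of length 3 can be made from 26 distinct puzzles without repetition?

P(26,3) = 26!/(26-3)! = 26!/23!.

Final answer: P(26,3) = 15600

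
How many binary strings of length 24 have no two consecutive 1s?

Let a(n) count valid strings. If the last bit is 0 the prefix is any valid string of length n-1; if it is 1 the string must end in 01 with a valid prefix of length n-2. So a(n) = a(n-1) + a(n-2), a(1)=2, a(2)=3.
Building up term by term: a(1)=2, a(2)=3, a(3)=5, a(4)=8, a(5)=13, a(6)=21, a(7)=34, a(8)=55, a(9)=89, a(10)=144, a(11)=233, a(12)=377, a(13)=610, a(14)=987, a(15)=1597, a(16)=2584, a(17)=4181, a(18)=6765, a(19)=10946, a(20)=17711, a(21)=28657, a(22)=46368, a(23)=75025, a(24)=121393.

Final answer: 121393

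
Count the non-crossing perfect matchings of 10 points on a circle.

This is a standard Catalan-number count: the answer is C_n. Here n = 10/2 = 5.
Using C_0 = 1 and C_(k+1) = C_k x 2(2k+1)/(k+2), build up term by term: C_1=1, C_2=2, C_3=5, C_4=14, C_5=42.

Final answer: C_{5} = 42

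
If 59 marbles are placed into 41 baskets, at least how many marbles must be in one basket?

By the pigeonhole principle: ceiling(59/41).

Final answer: 2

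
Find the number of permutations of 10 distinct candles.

The number of ways to arrange 10 distinct objects is 10!.

Final answer: 10! = 3628800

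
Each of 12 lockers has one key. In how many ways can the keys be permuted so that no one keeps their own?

Use the recurrence D(n) = (n-1)(D(n-1) + D(n-2)) with D(0)=1, D(1)=0.
D(2) = 1 x (0 + 1) = 1
D(3) = 2 x (1 + 0) = 2
D(4) = 3 x (2 + 1) = 9
D(5) = 4 x (9 + 2) = 44
D(6) = 5 x (44 + 9) = 265
D(7) = 6 x (265 + 44) = 1854
D(8) = 7 x (1854 + 265) = 14833
D(9) = 8 x (14833 + 1854) = 133496
D(10) = 9 x (133496 + 14833) = 1334961
D(11) = 10 x (1334961 + 133496) = 14684570
D(12) = 11 x (D(11) + D(10)) = 11 x (14684570 + 1334961)

Final answer: D(12) = 176214841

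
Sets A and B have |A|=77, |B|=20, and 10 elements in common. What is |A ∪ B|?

|A union B| = |A| + |B| - |A intersect B| = 77 + 20 - 10.

Final answer: 87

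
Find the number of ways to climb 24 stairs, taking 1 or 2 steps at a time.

Let f(n) be the number of climbs. Removing the last move (1 or 2 steps) gives f(n) = f(n-1) + f(n-2); base cases f(1)=1, f(2)=2.
Building up term by term: f(1)=1, f(2)=2, f(3)=3, f(4)=5, f(5)=8, f(6)=13, f(7)=21, f(8)=34, f(9)=55, f(10)=89, f(11)=144, f(12)=233, f(13)=377, f(14)=610, f(15)=987, f(16)=1597, f(17)=2584, f(18)=4181, f(19)=6765, f(20)=10946, f(21)=17711, f(22)=28657, f(23)=46368, f(24)=75025.

Final answer: 75025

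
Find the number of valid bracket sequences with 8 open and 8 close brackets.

This is a standard Catalan-number count: the answer is C_n. Here n = 8 (pairs).
C_n = C(2n,n) - C(2n,n+1), so C_{8} = C(16,8) - C(16,9) = 12870 - 11440.

Final answer: C_{8} = 1430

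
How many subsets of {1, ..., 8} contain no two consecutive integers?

Condition on whether n belongs to the subset: if not, any valid subset of {1, ..., n-1} works (a(n-1)); if so, n-1 is excluded and the rest is a valid subset of {1, ..., n-2} (a(n-2)). Hence a(n) = a(n-1) + a(n-2), a(1)=2, a(2)=3.
Iterating the recurrence: a(1)=2, a(2)=3, a(3)=5, a(4)=8, a(5)=13, a(6)=21, a(7)=34, a(8)=55.

Final answer: 55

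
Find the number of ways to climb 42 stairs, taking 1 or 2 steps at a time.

Condition on the final move: it is a 1-step (f(n-1) ways to get there) or a 2-step (f(n-2) ways), so f(n) = f(n-1) + f(n-2), with f(1)=1, f(2)=2.
Building up term by term: f(1)=1, f(2)=2, f(3)=3, f(4)=5, f(5)=8, f(6)=13, f(7)=21, f(8)=34, f(9)=55, f(10)=89, f(11)=144, f(12)=233, f(13)=377, f(14)=610, f(15)=987, f(16)=1597, f(17)=2584, f(18)=4181, f(19)=6765, f(20)=10946, f(21)=17711, f(22)=28657, f(23)=46368, f(24)=75025, f(25)=121393, f(26)=196418, f(27)=317811, f(28)=514229, f(29)=832040, f(30)=1346269, f(31)=2178309, f(32)=3524578, f(33)=5702887, f(34)=9227465, f(35)=14930352, f(36)=24157817, f(37)=39088169, f(38)=63245986, f(39)=102334155, f(40)=165580141, f(41)=267914296, f(42)=433494437.

Final answer: 433494437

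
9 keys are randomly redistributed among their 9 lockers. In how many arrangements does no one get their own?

D(n) = (n-1)(D(n-1) + D(n-2)), D(0)=1, D(1)=0.
D(2) = 1 x (0 + 1) = 1
D(3) = 2 x (1 + 0) = 2
D(4) = 3 x (2 + 1) = 9
D(5) = 4 x (9 + 2) = 44
D(6) = 5 x (44 + 9) = 265
D(7) = 6 x (265 + 44) = 1854
D(8) = 7 x (1854 + 265) = 14833
D(9) = 8 x (D(8) + D(7)) = 8 x (14833 + 1854)

Final answer: D(9) = 133496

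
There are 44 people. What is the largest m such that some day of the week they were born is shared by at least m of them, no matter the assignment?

There are 7 possible values for day of the week they were born. With 44 people and 7 categories, by pigeonhole: ceiling(44/7).

Final answer: 7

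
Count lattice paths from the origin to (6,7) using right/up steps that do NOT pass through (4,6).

Total paths to (6,7): C(13,7) = 1716.
Paths through (4,6): C(10,6) x C(3,1) = 630.
Avoiding (4,6): 1716 - 630.

Final answer: 1086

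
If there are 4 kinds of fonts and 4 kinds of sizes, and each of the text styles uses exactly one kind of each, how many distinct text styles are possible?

By the multiplication principle: 4 x 4.

Final answer: 16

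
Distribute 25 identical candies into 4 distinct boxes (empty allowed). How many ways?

Stars and bars: C(n+k-1, k-1) = C(28,3).

Final answer: C(28,3) = 3276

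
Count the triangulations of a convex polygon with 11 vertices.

This is counted by the nth Catalan number C_n. Here n = 11 - 2 = 9.
C_n = C(2n,n) - C(2n,n+1), so C_{9} = C(18,9) - C(18,10) = 48620 - 43758.

Final answer: C_{9} = 4862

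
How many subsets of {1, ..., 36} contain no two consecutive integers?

Condition on whether n belongs to the subset: if not, any valid subset of {1, ..., n-1} works (a(n-1)); if so, n-1 is excluded and the rest is a valid subset of {1, ..., n-2} (a(n-2)). Hence a(n) = a(n-1) + a(n-2), a(1)=2, a(2)=3.
Computing successive values: a(1)=2, a(2)=3, a(3)=5, a(4)=8, a(5)=13, a(6)=21, a(7)=34, a(8)=55, a(9)=89, a(10)=144, a(11)=233, a(12)=377, a(13)=610, a(14)=987, a(15)=1597, a(16)=2584, a(17)=4181, a(18)=6765, a(19)=10946, a(20)=17711, a(21)=28657, a(22)=46368, a(23)=75025, a(24)=121393, a(25)=196418, a(26)=317811, a(27)=514229, a(28)=832040, a(29)=1346269, a(30)=2178309, a(31)=3524578, a(32)=5702887, a(33)=9227465, a(34)=14930352, a(35)=24157817, a(36)=39088169.

Final answer: 39088169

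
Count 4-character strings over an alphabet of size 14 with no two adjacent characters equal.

First character: 14 choices. Each subsequent: 13 choices (must differ from the previous one).
Total: 14 x 13^3.

Final answer: 14 x 13^{3} = 30758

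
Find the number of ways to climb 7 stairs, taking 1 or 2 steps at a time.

Let f(n) count the ways. The last step is size 1 or 2, so f(n) = f(n-1) + f(n-2) with f(1)=1, f(2)=2.
Building up term by term: f(1)=1, f(2)=2, f(3)=3, f(4)=5, f(5)=8, f(6)=13, f(7)=21.

Final answer: 21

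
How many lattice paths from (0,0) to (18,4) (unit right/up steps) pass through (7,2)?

Paths (0,0)->(7,2): C(9,2) = 36.
Paths (7,2)->(18,4): C(13,2) = 78.
By multiplication principle: 36 x 78.

Final answer: 2808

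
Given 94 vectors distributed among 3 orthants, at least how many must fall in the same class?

By pigeonhole with 94 objects and 3 categories: ceiling(94/3).

Final answer: 32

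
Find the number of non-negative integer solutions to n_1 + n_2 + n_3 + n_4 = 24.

Stars and bars with 24 stars and 3 bars:
C(24+4-1, 4-1) = C(27,3).

Final answer: C(27,3) = 2925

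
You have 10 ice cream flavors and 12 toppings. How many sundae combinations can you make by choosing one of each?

By the multiplication principle: 10 x 12.

Final answer: 120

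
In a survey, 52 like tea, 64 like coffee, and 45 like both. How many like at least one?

|A union B| = |A| + |B| - |A intersect B| = 52 + 64 - 45.

Final answer: 71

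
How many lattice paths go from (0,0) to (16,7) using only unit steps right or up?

Each path has 16 right steps and 7 up steps in some order (23 steps total).
Choose which 7 of the 23 steps are up: C(23,7).

Final answer: C(23,7) = 245157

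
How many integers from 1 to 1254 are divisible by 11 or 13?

Multiples of 11: 114. Multiples of 13: 96. Of both (lcm=143): 8.
By inclusion-exclusion: 114 + 96 - 8.

Final answer: 202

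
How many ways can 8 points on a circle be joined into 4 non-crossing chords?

The structures are counted by the Catalan number C_n. Here n = 8/2 = 4.
Using C_0 = 1 and C_(k+1) = C_k x 2(2k+1)/(k+2), build up term by term: C_1=1, C_2=2, C_3=5, C_4=14.

Final answer: C_{4} = 14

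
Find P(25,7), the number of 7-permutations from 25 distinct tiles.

P(25,7) = 25!/(25-7)! = 25!/18!.

Final answer: P(25,7) = 2422728000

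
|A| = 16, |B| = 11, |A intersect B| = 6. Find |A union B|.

|A union B| = |A| + |B| - |A intersect B| = 16 + 11 - 6.

Final answer: 21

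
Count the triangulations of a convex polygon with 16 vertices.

The structures are counted by the Catalan number C_n. Here n = 16 - 2 = 14.
C_n = (2n)!/(n!(n+1)!), so C_{14} = 28!/(14! x 15!) = C(28,14)/15 = 40116600/15.

Final answer: C_{14} = 2674440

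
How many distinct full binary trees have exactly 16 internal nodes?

The structures are counted by the Catalan number C_n. Here n = 16.
C_n = (2n)!/(n!(n+1)!), so C_{16} = 32!/(16! x 17!) = C(32,16)/17 = 601080390/17.

Final answer: C_{16} = 35357670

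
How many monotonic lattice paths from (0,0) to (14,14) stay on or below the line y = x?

Total monotonic paths to (14,14): C(28,14) = 40116600.
Paths that cross above y=x (reflection bijection): C(28,15) = 37442160.
Valid Dyck paths: 40116600 - 37442160.
(Equivalently, C_{14} = C(28,14)/15 = 40116600/15.)

Final answer: C_{14} = 2674440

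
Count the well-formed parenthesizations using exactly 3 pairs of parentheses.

The structures are counted by the Catalan number C_n. Here n = 3 (pairs).
C_n = C(2n,n)/(n+1), so C_{3} = C(6,3)/4 = 20/4.

Final answer: C_{3} = 5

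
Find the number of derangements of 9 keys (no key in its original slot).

D(n) = (n-1)(D(n-1) + D(n-2)), D(0)=1, D(1)=0.
D(2) = 1 x (0 + 1) = 1
D(3) = 2 x (1 + 0) = 2
D(4) = 3 x (2 + 1) = 9
D(5) = 4 x (9 + 2) = 44
D(6) = 5 x (44 + 9) = 265
D(7) = 6 x (265 + 44) = 1854
D(8) = 7 x (1854 + 265) = 14833
D(9) = 8 x (D(8) + D(7)) = 8 x (14833 + 1854)

Final answer: D(9) = 133496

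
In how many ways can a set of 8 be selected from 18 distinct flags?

C(18,8) = 18!/(8! x (18-8)!).

Final answer: C(18,8) = 43758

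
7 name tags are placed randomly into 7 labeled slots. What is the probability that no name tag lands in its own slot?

Derangements satisfy D(n) = (n-1)(D(n-1) + D(n-2)), starting from D(0)=1, D(1)=0.
Building up: D(2)=1, D(3)=2, D(4)=9, D(5)=44, D(6)=265, D(7)=1854.
Total arrangements: 7! = 5040.
Probability = D(7)/7! = 103/280.

Final answer: D(7)/7! = 1854/5040 = 0.367857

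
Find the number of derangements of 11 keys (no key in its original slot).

D(n) = (n-1)(D(n-1) + D(n-2)), D(0)=1, D(1)=0.
D(2) = 1 x (0 + 1) = 1
D(3) = 2 x (1 + 0) = 2
D(4) = 3 x (2 + 1) = 9
D(5) = 4 x (9 + 2) = 44
D(6) = 5 x (44 + 9) = 265
D(7) = 6 x (265 + 44) = 1854
D(8) = 7 x (1854 + 265) = 14833
D(9) = 8 x (14833 + 1854) = 133496
D(10) = 9 x (133496 + 14833) = 1334961
D(11) = 10 x (D(10) + D(9)) = 10 x (1334961 + 133496)

Final answer: D(11) = 14684570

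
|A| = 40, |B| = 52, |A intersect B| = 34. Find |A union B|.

|A union B| = |A| + |B| - |A intersect B| = 40 + 52 - 34.

Final answer: 58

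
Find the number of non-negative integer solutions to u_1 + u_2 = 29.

Stars and bars with 29 stars and 1 bars:
C(29+2-1, 2-1) = C(30,1).

Final answer: C(30,1) = 30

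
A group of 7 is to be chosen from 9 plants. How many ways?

C(9,7) = 9!/(7! x (9-7)!).

Final answer: C(9,7) = 36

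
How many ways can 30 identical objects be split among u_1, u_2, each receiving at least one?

Substitute u'_i = u_i - 1 (so u'_i >= 0). Then sum u'_i = 30 - 2 = 28.
Stars and bars: C(28+2-1, 2-1) = C(29,1).

Final answer: C(29,1) = 29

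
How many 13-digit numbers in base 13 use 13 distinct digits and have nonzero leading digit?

First digit: 12 (nonzero). Second: 12 (not first). Third: 11, etc.
Total: 12 x 12 x 11 x 10 x 9 x 8 x 7 x 6 x 5 x 4 x 3 x 2 x 1.

Final answer: 5748019200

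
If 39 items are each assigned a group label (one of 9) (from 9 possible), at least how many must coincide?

There are 9 possible values for group label (one of 9). With 39 items and 9 categories, by pigeonhole: ceiling(39/9).

Final answer: 5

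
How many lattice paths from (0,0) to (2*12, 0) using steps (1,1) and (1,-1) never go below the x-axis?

Total monotonic paths to (12,12): C(24,12) = 2704156.
By the reflection principle, paths that go above the diagonal number C(24,13) = 2496144.
Valid Dyck paths: 2704156 - 2496144.
(These counts are the Catalan numbers.)

Final answer: C_{12} = 208012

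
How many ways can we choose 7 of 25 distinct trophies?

C(25,7) = 25!/(7! x (25-7)!).

Final answer: C(25,7) = 480700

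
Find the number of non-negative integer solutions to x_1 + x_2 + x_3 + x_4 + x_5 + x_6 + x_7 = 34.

Stars and bars with 34 stars and 6 bars:
C(34+7-1, 7-1) = C(40,6).

Final answer: C(40,6) = 3838380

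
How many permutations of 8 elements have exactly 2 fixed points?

Choose which 2 elements are fixed: C(8,2) = 28.
Derange the remaining 6 using D(j) = (j-1)(D(j-1) + D(j-2)), D(0)=1, D(1)=0: D(2)=1, D(3)=2, D(4)=9, D(5)=44, D(6)=265.
Total: 28 x 265.

Final answer: C(8,2) D(6) = 7420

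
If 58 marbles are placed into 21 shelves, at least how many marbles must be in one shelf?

By the pigeonhole principle: ceiling(58/21).

Final answer: 3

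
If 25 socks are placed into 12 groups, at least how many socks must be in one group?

By the pigeonhole principle: ceiling(25/12).

Final answer: 3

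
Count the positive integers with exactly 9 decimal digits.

First digit: 9 choices (1-9). Each of the remaining 8 digits: 10 choices.
Total: 9 x 10^8.

Final answer: 900000000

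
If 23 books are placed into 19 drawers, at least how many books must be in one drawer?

By the pigeonhole principle: ceiling(23/19).

Final answer: 2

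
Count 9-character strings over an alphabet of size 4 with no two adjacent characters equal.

Let g(n) count such strings. g(1) = 4, and each valid string of length n-1 extends in 3 ways (any symbol but the last), so g(n) = 3 g(n-1).
Total: g(9) = 4 x 3^8.

Final answer: 4 x 3^{8} = 26244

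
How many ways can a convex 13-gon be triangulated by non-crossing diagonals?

This is a standard Catalan-number count: the answer is C_n. Here n = 13 - 2 = 11.
C_n = C(2n,n)/(n+1), so C_{11} = C(22,11)/12 = 705432/12.

Final answer: C_{11} = 58786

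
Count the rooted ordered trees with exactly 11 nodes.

This is a standard Catalan-number count: the answer is C_n. Here n = 11 - 1 = 10.
Using C_0 = 1 and C_(k+1) = C_k x 2(2k+1)/(k+2), build up term by term: C_1=1, C_2=2, C_3=5, C_4=14, C_5=42, C_6=132, C_7=429, C_8=1430, C_9=4862, C_10=16796.

Final answer: C_{10} = 16796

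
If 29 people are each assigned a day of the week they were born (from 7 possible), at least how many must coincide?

There are 7 possible values for day of the week they were born. With 29 people and 7 categories, by pigeonhole: ceiling(29/7).

Final answer: 5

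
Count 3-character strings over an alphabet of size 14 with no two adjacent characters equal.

Let g(n) count such strings. g(1) = 14, and each valid string of length n-1 extends in 13 ways (any symbol but the last), so g(n) = 13 g(n-1).
Total: g(3) = 14 x 13^2.

Final answer: 14 x 13^{2} = 2366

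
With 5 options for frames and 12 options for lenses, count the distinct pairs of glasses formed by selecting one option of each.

By the multiplication principle: 5 x 12.

Final answer: 60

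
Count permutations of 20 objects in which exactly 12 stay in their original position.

Choose which 12 elements are fixed: C(20,12) = 125970.
Derange the remaining 8 using D(j) = (j-1)(D(j-1) + D(j-2)), D(0)=1, D(1)=0: D(2)=1, D(3)=2, D(4)=9, D(5)=44, D(6)=265, D(7)=1854, D(8)=14833.
Total: 125970 x 14833.

Final answer: C(20,12) D(8) = 1868513010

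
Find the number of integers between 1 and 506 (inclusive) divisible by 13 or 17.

Multiples of 13: 38. Multiples of 17: 29. Of both (lcm=221): 2.
By inclusion-exclusion: 38 + 29 - 2.

Final answer: 65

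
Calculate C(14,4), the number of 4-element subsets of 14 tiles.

C(14,4) = 14!/(4! x 10!).

Final answer: \binom{14}{4} = 1001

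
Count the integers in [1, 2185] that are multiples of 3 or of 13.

Multiples of 3: 728. Multiples of 13: 168. Of both (lcm=39): 56.
By inclusion-exclusion: 728 + 168 - 56.

Final answer: 840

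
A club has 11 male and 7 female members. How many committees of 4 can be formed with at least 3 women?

Sum over valid woman counts:
C(7,3)C(11,1) = 385
C(7,4)C(11,0) = 35
Total: 385 + 35.

Final answer: 420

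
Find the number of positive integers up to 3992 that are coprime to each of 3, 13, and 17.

|div by 3|=1330, |div by 13|=307, |div by 17|=234.
|div by 3&13|=102, |div by 3&17|=78, |div by 13&17|=18, |div by all|=6.
By inclusion-exclusion, divisible by at least one: 1330+307+234-102-78-18+6 = 1679.
Not divisible by any: 3992 - 1679.

Final answer: 2313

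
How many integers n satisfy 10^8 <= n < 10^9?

First digit: 9 choices (1-9). Each of the remaining 8 digits: 10 choices.
Total: 9 x 10^8.

Final answer: 900000000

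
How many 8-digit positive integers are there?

The leading digit cannot be 0 (9 options); the other 7 digits can be anything (10 options each).
Total: 9 x 10^7.

Final answer: 90000000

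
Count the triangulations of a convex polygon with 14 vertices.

This is counted by the nth Catalan number C_n. Here n = 14 - 2 = 12.
C_n = (2n)!/(n!(n+1)!), so C_{12} = 24!/(12! x 13!) = C(24,12)/13 = 2704156/13.

Final answer: C_{12} = 208012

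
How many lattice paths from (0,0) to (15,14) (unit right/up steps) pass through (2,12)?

Paths (0,0)->(2,12): C(14,12) = 91.
Paths (2,12)->(15,14): C(15,2) = 105.
By multiplication principle: 91 x 105.

Final answer: 9555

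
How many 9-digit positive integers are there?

These are the integers in [10^8, 10^9), so the count is 10^9 - 10^8 = 9 x 10^8.

Final answer: 900000000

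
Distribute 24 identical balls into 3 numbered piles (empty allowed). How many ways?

Stars and bars: C(n+k-1, k-1) = C(26,2).

Final answer: C(26,2) = 325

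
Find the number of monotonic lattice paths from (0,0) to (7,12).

Each path has 7 right steps and 12 up steps in some order (19 steps total).
Choose which 12 of the 19 steps are up: C(19,12).

Final answer: C(19,12) = 50388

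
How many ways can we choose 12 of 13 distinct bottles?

C(13,12) = 13!/(12! x 1!).

Final answer: \binom{13}{12} = 13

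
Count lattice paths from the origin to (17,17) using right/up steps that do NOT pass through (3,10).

Total paths to (17,17): C(34,17) = 2333606220.
Paths through (3,10): C(13,10) x C(21,7) = 33256080.
Avoiding (3,10): 2333606220 - 33256080.

Final answer: 2300350140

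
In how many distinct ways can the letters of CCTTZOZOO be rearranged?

Letters (C:2, O:3, T:2, Z:2). Total letters: 9.
Permutations = 9!/(3! x 2! x 2! x 2!).

Final answer: 7560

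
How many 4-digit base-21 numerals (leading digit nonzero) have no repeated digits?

First digit: 20 (nonzero). Second: 20 (not first). Third: 19, etc.
Total: 20 x 20 x 19 x 18.

Final answer: 136800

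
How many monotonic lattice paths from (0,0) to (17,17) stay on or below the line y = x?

Total monotonic paths to (17,17): C(34,17) = 2333606220.
A path is bad iff it touches y = x + 1; reflecting its initial segment maps bad paths bijectively onto all paths to (16,18), of which there are C(34,18) = 2203961430.
Valid Dyck paths: 2333606220 - 2203961430.
(Equivalently, C_{17} = C(34,17)/18 = 2333606220/18.)

Final answer: C_{17} = 129644790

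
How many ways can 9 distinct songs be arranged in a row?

The number of ways to arrange 9 distinct objects is 9!.

Final answer: 9! = 362880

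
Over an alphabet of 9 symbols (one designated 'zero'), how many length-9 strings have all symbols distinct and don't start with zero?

First digit: 8 (nonzero). Second: 8 (not first). Third: 7, etc.
Total: 8 x 8 x 7 x 6 x 5 x 4 x 3 x 2 x 1.

Final answer: 322560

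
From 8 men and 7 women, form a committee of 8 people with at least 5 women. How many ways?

Sum over valid woman counts:
C(7,5)C(8,3) = 1176
C(7,6)C(8,2) = 196
C(7,7)C(8,1) = 8
Total: 1176 + 196 + 8.

Final answer: 1380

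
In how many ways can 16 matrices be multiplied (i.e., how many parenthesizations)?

The structures are counted by the Catalan number C_n. Here n = 16 - 1 = 15.
C_n = (2n)!/(n!(n+1)!), so C_{15} = 30!/(15! x 16!) = C(30,15)/16 = 155117520/16.

Final answer: C_{15} = 9694845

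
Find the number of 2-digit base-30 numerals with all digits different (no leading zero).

First digit: 29 (nonzero). Second: 29 (not first). Third: 28, etc.
Total: 29 x 29.

Final answer: 841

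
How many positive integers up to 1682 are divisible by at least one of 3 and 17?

Multiples of 3: 560. Multiples of 17: 98. Of both (lcm=51): 32.
By inclusion-exclusion: 560 + 98 - 32.

Final answer: 626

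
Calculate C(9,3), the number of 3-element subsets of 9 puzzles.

C(9,3) = 9!/(3! x 6!).

Final answer: \binom{9}{3} = 84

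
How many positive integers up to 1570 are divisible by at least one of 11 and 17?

Multiples of 11: 142. Multiples of 17: 92. Of both (lcm=187): 8.
By inclusion-exclusion: 142 + 92 - 8.

Final answer: 226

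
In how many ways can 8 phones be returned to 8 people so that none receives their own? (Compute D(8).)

Derangements satisfy D(n) = (n-1)(D(n-1) + D(n-2)), starting from D(0)=1, D(1)=0.
D(2) = 1 x (0 + 1) = 1
D(3) = 2 x (1 + 0) = 2
D(4) = 3 x (2 + 1) = 9
D(5) = 4 x (9 + 2) = 44
D(6) = 5 x (44 + 9) = 265
D(7) = 6 x (265 + 44) = 1854
D(8) = 7 x (D(7) + D(6)) = 7 x (1854 + 265)

Final answer: D(8) = 14833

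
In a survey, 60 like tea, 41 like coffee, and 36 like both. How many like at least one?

|A union B| = |A| + |B| - |A intersect B| = 60 + 41 - 36.

Final answer: 65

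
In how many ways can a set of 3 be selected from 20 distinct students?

C(20,3) = 20!/(3! x 17!).

Final answer: \binom{20}{3} = 1140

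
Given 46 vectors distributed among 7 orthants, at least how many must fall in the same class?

By pigeonhole with 46 objects and 7 categories: ceiling(46/7).

Final answer: 7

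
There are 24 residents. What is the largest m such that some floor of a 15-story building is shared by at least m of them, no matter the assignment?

There are 15 possible values for floor of a 15-story building. With 24 residents and 15 categories, by pigeonhole: ceiling(24/15).

Final answer: 2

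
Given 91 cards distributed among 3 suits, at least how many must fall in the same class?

By pigeonhole with 91 objects and 3 categories: ceiling(91/3).

Final answer: 31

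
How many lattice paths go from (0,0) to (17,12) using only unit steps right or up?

Each path has 17 right steps and 12 up steps in some order (29 steps total).
Choose which 12 of the 29 steps are up: C(29,12).

Final answer: C(29,12) = 51895935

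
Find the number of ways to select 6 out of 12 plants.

C(12,6) = 12!/(6! x 6!).

Final answer: \binom{12}{6} = 924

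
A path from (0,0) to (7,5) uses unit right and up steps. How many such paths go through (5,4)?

Paths (0,0)->(5,4): C(9,4) = 126.
Paths (5,4)->(7,5): C(3,1) = 3.
By multiplication principle: 126 x 3.

Final answer: 378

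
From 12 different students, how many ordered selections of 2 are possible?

P(12,2) = 12!/(12-2)! = 12!/10!.

Final answer: P(12,2) = 132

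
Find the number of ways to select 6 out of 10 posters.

C(10,6) = 10!/(6! x 4!).

Final answer: \binom{10}{6} = 210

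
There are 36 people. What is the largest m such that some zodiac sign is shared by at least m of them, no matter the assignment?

There are 12 possible values for zodiac sign. With 36 people and 12 categories, by pigeonhole: ceiling(36/12).

Final answer: 3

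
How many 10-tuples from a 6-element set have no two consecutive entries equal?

Let g(n) count such strings. g(1) = 6, and each valid string of length n-1 extends in 5 ways (any symbol but the last), so g(n) = 5 g(n-1).
Total: g(10) = 6 x 5^9.

Final answer: 6 x 5^{9} = 11718750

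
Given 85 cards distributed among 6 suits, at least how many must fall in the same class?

By pigeonhole with 85 objects and 6 categories: ceiling(85/6).

Final answer: 15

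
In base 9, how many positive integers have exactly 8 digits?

In base 9, the leading digit has 8 choices (1..8); each of the remaining 7 digits has 9 choices.
Total: 8 x 9^7.

Final answer: 38263752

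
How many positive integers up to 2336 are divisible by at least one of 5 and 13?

Multiples of 5: 467. Multiples of 13: 179. Of both (lcm=65): 35.
By inclusion-exclusion: 467 + 179 - 35.

Final answer: 611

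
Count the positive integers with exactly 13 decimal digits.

The leading digit cannot be 0 (9 options); the other 12 digits can be anything (10 options each).
Total: 9 x 10^12.

Final answer: 9000000000000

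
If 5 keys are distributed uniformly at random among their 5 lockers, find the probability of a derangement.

Derangements satisfy D(n) = (n-1)(D(n-1) + D(n-2)), starting from D(0)=1, D(1)=0.
Building up: D(2)=1, D(3)=2, D(4)=9, D(5)=44.
Total arrangements: 5! = 120.
Probability = D(5)/5! = 11/30.

Final answer: D(5)/5! = 44/120 = 0.366667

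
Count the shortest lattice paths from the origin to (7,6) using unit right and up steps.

Each path has 7 right steps and 6 up steps in some order (13 steps total).
Choose which 6 of the 13 steps are up: C(13,6).

Final answer: C(13,6) = 1716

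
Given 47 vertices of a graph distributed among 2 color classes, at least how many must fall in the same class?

By pigeonhole with 47 objects and 2 categories: ceiling(47/2).

Final answer: 24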